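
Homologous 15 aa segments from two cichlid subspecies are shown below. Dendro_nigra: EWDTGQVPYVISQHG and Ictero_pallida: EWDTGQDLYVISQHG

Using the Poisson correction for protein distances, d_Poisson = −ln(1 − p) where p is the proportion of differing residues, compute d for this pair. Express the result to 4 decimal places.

Mismatches occur at site 7 (V↔D), site 8 (P↔L).
p = 2/15 = 0.133333.
d = −ln(1 − 0.133333) = −ln(0.866667) = 0.1431.

0.1431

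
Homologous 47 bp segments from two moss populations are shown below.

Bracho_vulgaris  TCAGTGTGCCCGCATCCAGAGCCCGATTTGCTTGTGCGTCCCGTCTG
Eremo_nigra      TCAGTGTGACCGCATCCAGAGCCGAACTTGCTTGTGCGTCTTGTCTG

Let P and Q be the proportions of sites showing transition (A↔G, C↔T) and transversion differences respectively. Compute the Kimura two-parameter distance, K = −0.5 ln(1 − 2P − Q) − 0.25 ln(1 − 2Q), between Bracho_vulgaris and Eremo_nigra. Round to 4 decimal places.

0.1419

Mismatches occur at site 9 (C→A, transversion), site 24 (C→G, transversion), site 25 (G→A, transition), site 27 (T→C, transition), site 41 (C→T, transition), site 42 (C→T, transition).
Of the 6 differences, 4 transitions and 2 transversions over 47 sites: P = 4/47 = 0.085106, Q = 2/47 = 0.042553.
d = −0.5·ln(0.787235) − 0.25·ln(0.914894) = −0.5·(-0.239228) − 0.25·(-0.088947) = 0.1419.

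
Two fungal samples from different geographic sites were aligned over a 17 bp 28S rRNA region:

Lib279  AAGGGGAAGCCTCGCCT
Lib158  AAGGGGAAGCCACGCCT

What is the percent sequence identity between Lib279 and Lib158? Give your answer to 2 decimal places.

94.12%

A single mismatch occurs at site 12 (T→A).
16 of the 17 sites match, so the percent identity is 16/17 × 100 = 94.12%.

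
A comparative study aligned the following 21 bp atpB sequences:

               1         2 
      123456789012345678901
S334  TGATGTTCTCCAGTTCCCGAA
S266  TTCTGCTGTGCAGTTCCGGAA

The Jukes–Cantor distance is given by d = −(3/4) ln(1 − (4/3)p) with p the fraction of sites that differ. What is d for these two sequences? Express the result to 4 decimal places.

The sequences differ at positions 2 (G/T), 3 (A/C), 6 (T/C), 8 (C/G), 10 (C/G), 18 (C/G).
p = 6/21 = 0.285714.
d = −0.75 · ln(1 − (4/3)·0.285714) = −0.75 · ln(0.619048) = −0.75 · (-0.479572) = 0.3597.

0.3597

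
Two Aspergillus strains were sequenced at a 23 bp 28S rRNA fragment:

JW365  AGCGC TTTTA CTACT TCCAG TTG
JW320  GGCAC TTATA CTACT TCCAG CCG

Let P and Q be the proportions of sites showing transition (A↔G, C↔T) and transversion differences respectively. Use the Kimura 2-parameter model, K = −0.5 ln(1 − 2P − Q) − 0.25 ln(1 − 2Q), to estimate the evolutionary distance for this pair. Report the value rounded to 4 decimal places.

0.2710

The sequences differ at positions 1 (A/G, transition), 4 (G/A, transition), 8 (T/A, transversion), 21 (T/C, transition), 22 (T/C, transition).
Of the 5 differences, 4 transitions and 1 transversion over 23 sites: P = 4/23 = 0.173913, Q = 1/23 = 0.043478.
d = −0.5·ln(0.608696) − 0.25·ln(0.913044) = −0.5·(-0.496436) − 0.25·(-0.090971) = 0.2710.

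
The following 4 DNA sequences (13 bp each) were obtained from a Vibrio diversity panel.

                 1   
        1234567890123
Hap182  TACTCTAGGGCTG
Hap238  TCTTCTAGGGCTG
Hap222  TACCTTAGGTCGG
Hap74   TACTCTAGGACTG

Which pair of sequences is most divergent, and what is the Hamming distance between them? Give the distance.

Pairwise Hamming distances:
  Hap182 vs Hap238: 2
  Hap182 vs Hap222: 4
  Hap182 vs Hap74: 1
  Hap238 vs Hap222: 6
  Hap238 vs Hap74: 3
  Hap222 vs Hap74: 4
The largest is 6, between Hap238 and Hap222.

6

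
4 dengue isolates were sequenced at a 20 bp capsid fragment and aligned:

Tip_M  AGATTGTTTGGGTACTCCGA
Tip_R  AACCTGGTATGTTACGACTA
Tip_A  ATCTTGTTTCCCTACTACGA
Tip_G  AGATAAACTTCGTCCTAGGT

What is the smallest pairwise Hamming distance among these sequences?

Pairwise Hamming distances:
  Tip_M vs Tip_R: 10
  Tip_M vs Tip_A: 6
  Tip_M vs Tip_G: 10
  Tip_R vs Tip_A: 9
  Tip_R vs Tip_G: 15
  Tip_A vs Tip_G: 11
The smallest is 6, between Tip_M and Tip_A.

6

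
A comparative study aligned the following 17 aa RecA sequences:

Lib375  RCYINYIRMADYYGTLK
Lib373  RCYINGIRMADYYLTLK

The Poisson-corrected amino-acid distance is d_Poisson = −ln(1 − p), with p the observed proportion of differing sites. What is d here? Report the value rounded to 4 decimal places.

0.1252

Mismatches occur at site 6 (Y/G), site 14 (G/L).
p = 2/17 = 0.117647.
d = −ln(1 − 0.117647) = −ln(0.882353) = 0.1252.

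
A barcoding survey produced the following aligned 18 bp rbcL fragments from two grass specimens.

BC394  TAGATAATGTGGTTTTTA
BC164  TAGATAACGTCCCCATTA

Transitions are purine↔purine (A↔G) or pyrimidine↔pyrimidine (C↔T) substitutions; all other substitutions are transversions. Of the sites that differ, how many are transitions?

The sequences differ at positions 8 (T/C, transition), 11 (G/C, transversion), 12 (G/C, transversion), 13 (T/C, transition), 14 (T/C, transition), 15 (T/A, transversion).
Of the 6 differences, 3 transitions and 3 transversions, so the answer is 3.

3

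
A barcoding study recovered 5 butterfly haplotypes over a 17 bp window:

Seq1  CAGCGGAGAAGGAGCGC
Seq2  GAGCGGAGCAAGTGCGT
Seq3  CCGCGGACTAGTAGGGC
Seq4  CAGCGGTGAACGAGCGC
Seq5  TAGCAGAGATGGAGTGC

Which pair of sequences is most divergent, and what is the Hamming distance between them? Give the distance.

9

Pairwise Hamming distances:
  Seq1 vs Seq2: 5
  Seq1 vs Seq3: 5
  Seq1 vs Seq4: 2
  Seq1 vs Seq5: 4
  Seq2 vs Seq3: 9
  Seq2 vs Seq4: 6
  Seq2 vs Seq5: 8
  Seq3 vs Seq4: 7
  Seq3 vs Seq5: 8
  Seq4 vs Seq5: 6
The largest is 9, between Seq2 and Seq3.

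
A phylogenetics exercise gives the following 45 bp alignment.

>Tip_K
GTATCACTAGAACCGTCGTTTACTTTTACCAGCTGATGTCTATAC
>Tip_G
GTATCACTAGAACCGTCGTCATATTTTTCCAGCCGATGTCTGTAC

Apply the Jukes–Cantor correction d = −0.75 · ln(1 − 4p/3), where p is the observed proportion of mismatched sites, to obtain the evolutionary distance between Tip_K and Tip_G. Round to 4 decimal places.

Mismatches occur at site 20 (T/C), site 21 (T/A), site 22 (A/T), site 23 (C/A), site 28 (A/T), site 34 (T/C), site 42 (A/G).
p = 7/45 = 0.155556.
d = −0.75 · ln(1 − (4/3)·0.155556) = −0.75 · ln(0.792592) = −0.75 · (-0.232447) = 0.1743.

0.1743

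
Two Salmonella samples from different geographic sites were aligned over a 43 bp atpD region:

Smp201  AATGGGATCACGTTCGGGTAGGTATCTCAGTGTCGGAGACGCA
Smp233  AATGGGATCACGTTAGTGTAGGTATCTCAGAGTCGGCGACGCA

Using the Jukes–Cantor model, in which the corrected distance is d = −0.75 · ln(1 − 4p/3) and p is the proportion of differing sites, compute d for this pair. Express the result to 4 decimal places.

0.0993

The sequences differ at positions 15 (C/A), 17 (G/T), 31 (T/A), 37 (A/C).
p = 4/43 = 0.093023.
d = −0.75 · ln(1 − (4/3)·0.093023) = −0.75 · ln(0.875969) = −0.75 · (-0.132425) = 0.0993.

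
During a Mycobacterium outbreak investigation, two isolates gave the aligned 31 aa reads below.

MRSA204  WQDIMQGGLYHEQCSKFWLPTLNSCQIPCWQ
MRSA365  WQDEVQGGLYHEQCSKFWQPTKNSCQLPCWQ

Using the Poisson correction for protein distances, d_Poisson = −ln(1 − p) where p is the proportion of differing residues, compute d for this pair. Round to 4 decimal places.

0.1759

Mismatches occur at site 4 (I→E), site 5 (M→V), site 19 (L→Q), site 22 (L→K), site 27 (I→L).
p = 5/31 = 0.161290.
d = −ln(1 − 0.161290) = −ln(0.838710) = 0.1759.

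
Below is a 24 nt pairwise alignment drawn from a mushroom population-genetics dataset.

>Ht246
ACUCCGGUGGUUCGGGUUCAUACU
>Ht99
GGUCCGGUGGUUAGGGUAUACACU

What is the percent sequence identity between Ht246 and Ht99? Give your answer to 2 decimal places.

75.00%

Differing sites — 1:A/G; 2:C/G; 13:C/A; 18:U/A; 19:C/U; 21:U/C.
18 of the 24 sites match, so the percent identity is 18/24 × 100 = 75.00%.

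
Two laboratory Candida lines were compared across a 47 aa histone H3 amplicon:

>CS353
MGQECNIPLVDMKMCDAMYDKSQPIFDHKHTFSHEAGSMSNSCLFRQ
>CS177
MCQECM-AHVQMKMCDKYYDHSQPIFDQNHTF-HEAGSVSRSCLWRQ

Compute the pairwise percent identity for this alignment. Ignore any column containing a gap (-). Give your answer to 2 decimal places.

71.11%

Excluding the 2 gap columns leaves 45 comparable sites.
Differing sites — 2:G/C; 6:N/M; 8:P/A; 9:L/H; 11:D/Q; 17:A/K; 18:M/Y; 21:K/H; 28:H/Q; 29:K/N; 39:M/V; 41:N/R; 45:F/W.
32 of the 45 comparable sites match, so the percent identity is 32/45 × 100 = 71.11%.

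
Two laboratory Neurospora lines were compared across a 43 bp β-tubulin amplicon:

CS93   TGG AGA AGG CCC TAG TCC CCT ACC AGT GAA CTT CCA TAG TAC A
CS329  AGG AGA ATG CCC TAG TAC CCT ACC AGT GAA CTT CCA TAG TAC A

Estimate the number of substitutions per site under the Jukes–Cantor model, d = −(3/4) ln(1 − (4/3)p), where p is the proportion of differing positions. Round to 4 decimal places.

0.0732

The sequences differ at positions 1 (T/A), 8 (G/T), 17 (C/A).
p = 3/43 = 0.069767.
d = −0.75 · ln(1 − (4/3)·0.069767) = −0.75 · ln(0.906977) = −0.75 · (-0.097638) = 0.0732.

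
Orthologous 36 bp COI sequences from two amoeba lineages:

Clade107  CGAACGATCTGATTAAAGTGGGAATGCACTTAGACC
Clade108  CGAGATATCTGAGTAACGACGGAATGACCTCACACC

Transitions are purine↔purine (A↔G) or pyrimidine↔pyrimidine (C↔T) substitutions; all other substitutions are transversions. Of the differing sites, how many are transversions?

Differing sites — 4:A/G (Ti); 5:C/A (Tv); 6:G/T (Tv); 13:T/G (Tv); 17:A/C (Tv); 19:T/A (Tv); 20:G/C (Tv); 27:C/A (Tv); 28:A/C (Tv); 31:T/C (Ti); 33:G/C (Tv).
Of the 11 differences, 2 transitions and 9 transversions, so the answer is 9.

9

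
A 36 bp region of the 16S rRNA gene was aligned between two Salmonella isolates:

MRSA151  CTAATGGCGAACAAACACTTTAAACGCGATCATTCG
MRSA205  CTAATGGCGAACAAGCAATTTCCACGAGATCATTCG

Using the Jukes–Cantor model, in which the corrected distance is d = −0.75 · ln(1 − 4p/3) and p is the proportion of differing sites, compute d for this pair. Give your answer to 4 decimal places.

Differing sites — 15:A/G; 18:C/A; 22:A/C; 23:A/C; 27:C/A.
p = 5/36 = 0.138889.
d = −0.75 · ln(1 − (4/3)·0.138889) = −0.75 · ln(0.814815) = −0.75 · (-0.204794) = 0.1536.

0.1536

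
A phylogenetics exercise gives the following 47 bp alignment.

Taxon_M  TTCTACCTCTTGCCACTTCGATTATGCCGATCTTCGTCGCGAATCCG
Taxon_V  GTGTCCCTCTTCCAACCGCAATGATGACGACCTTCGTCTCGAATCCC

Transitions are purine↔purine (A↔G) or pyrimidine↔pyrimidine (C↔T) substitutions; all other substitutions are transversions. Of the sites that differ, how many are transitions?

Mismatches occur at site 1 (T↔G, transversion), site 3 (C↔G, transversion), site 5 (A↔C, transversion), site 12 (G↔C, transversion), site 14 (C↔A, transversion), site 17 (T↔C, transition), site 18 (T↔G, transversion), site 20 (G↔A, transition), site 23 (T↔G, transversion), site 27 (C↔A, transversion), site 31 (T↔C, transition), site 39 (G↔T, transversion), site 47 (G↔C, transversion).
Of the 13 differences, 3 transitions and 10 transversions, so the answer is 3.

3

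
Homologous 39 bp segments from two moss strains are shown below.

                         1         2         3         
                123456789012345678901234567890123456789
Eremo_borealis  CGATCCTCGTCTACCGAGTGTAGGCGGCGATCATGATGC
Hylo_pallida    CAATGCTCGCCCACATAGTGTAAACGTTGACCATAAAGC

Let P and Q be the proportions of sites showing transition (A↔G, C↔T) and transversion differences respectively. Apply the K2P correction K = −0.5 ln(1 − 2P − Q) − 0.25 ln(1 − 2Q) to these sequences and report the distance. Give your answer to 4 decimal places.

Differing sites — 2:G/A (Ti); 5:C/G (Tv); 10:T/C (Ti); 12:T/C (Ti); 15:C/A (Tv); 16:G/T (Tv); 23:G/A (Ti); 24:G/A (Ti); 27:G/T (Tv); 28:C/T (Ti); 31:T/C (Ti); 35:G/A (Ti); 37:T/A (Tv).
Of the 13 differences, 8 transitions and 5 transversions over 39 sites: P = 8/39 = 0.205128, Q = 5/39 = 0.128205.
d = −0.5·ln(0.461539) − 0.25·ln(0.743590) = −0.5·(-0.773189) − 0.25·(-0.296265) = 0.4607.

0.4607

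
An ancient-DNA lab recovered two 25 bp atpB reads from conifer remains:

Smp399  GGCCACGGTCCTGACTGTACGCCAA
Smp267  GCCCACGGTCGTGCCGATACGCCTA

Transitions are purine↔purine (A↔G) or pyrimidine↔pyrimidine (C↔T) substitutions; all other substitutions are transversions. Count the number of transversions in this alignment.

Differing sites — 2:G/C (Tv); 11:C/G (Tv); 14:A/C (Tv); 16:T/G (Tv); 17:G/A (Ti); 24:A/T (Tv).
Of the 6 differences, 1 transition and 5 transversions, so the answer is 5.

5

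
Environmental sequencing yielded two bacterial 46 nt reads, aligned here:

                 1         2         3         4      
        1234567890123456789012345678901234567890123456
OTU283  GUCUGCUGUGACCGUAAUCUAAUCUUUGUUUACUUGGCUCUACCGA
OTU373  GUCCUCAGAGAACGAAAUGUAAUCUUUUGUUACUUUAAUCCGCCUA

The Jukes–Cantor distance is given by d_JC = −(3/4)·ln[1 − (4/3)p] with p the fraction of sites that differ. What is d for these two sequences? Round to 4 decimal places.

0.4279

Mismatches occur at site 4 (U/C), site 5 (G/U), site 7 (U/A), site 9 (U/A), site 12 (C/A), site 15 (U/A), site 19 (C/G), site 28 (G/U), site 29 (U/G), site 36 (G/U), site 37 (G/A), site 38 (C/A), site 41 (U/C), site 42 (A/G), site 45 (G/U).
p = 15/46 = 0.326087.
d = −0.75 · ln(1 − (4/3)·0.326087) = −0.75 · ln(0.565217) = −0.75 · (-0.570546) = 0.4279.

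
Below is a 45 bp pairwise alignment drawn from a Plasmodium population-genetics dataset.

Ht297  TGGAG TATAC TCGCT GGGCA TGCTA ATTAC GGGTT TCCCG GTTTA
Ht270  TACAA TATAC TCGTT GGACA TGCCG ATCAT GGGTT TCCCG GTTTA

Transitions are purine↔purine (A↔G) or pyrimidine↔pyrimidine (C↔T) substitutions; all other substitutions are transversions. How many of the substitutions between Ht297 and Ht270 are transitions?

Differing sites — 2:G/A (Ti); 3:G/C (Tv); 5:G/A (Ti); 14:C/T (Ti); 18:G/A (Ti); 24:T/C (Ti); 25:A/G (Ti); 28:T/C (Ti); 30:C/T (Ti).
Of the 9 differences, 8 transitions and 1 transversion, so the answer is 8.

8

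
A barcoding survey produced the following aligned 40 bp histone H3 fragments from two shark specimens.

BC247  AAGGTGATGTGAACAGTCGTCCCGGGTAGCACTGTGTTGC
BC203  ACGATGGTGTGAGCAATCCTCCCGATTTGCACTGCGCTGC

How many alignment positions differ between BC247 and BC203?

11

The sequences differ at positions 2 (A/C), 4 (G/A), 7 (A/G), 13 (A/G), 16 (G/A), 19 (G/C), 25 (G/A), 26 (G/T), 28 (A/T), 35 (T/C), 37 (T/C).
That gives 11 mismatches out of 40 aligned sites, so the Hamming distance is 11.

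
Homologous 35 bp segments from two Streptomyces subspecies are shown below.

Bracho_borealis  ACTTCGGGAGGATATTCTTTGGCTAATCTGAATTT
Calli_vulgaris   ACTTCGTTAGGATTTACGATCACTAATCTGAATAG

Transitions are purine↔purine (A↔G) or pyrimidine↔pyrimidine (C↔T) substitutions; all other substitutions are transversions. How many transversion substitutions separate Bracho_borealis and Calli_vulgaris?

9

Mismatches occur at site 7 (G→T, transversion), site 8 (G→T, transversion), site 14 (A→T, transversion), site 16 (T→A, transversion), site 18 (T→G, transversion), site 19 (T→A, transversion), site 21 (G→C, transversion), site 22 (G→A, transition), site 34 (T→A, transversion), site 35 (T→G, transversion).
Of the 10 differences, 1 transition and 9 transversions, so the answer is 9.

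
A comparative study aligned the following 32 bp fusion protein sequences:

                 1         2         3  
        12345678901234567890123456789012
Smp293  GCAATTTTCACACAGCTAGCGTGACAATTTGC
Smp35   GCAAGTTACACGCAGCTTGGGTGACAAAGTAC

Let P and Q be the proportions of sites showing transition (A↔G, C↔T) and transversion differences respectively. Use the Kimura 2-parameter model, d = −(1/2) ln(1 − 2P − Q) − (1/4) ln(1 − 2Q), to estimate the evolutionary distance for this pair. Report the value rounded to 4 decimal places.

0.3048

Differing sites — 5:T/G (Tv); 8:T/A (Tv); 12:A/G (Ti); 18:A/T (Tv); 20:C/G (Tv); 28:T/A (Tv); 29:T/G (Tv); 31:G/A (Ti).
Of the 8 differences, 2 transitions and 6 transversions over 32 sites: P = 2/32 = 0.062500, Q = 6/32 = 0.187500.
d = −0.5·ln(0.687500) − 0.25·ln(0.625000) = −0.5·(-0.374693) − 0.25·(-0.470004) = 0.3048.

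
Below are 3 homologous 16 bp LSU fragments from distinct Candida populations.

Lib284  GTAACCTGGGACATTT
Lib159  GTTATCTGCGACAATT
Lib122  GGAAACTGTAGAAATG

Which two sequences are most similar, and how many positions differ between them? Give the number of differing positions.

4

Pairwise Hamming distances:
  Lib284 vs Lib159: 4
  Lib284 vs Lib122: 8
  Lib159 vs Lib122: 8
The smallest is 4, between Lib284 and Lib159.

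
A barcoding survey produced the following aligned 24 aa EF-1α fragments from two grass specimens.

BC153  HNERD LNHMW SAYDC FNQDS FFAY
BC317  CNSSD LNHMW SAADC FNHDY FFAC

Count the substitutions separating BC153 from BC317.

Mismatches occur at site 1 (H/C), site 3 (E/S), site 4 (R/S), site 13 (Y/A), site 18 (Q/H), site 20 (S/Y), site 24 (Y/C).
That gives 7 mismatches out of 24 aligned sites, so the Hamming distance is 7.

7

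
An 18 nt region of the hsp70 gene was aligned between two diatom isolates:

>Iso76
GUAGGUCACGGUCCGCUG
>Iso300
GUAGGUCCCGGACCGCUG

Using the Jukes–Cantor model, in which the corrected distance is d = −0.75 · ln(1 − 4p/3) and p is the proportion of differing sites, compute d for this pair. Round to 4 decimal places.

0.1203

Mismatches occur at site 8 (A→C), site 12 (U→A).
p = 2/18 = 0.111111.
d = −0.75 · ln(1 − (4/3)·0.111111) = −0.75 · ln(0.851852) = −0.75 · (-0.160342) = 0.1203.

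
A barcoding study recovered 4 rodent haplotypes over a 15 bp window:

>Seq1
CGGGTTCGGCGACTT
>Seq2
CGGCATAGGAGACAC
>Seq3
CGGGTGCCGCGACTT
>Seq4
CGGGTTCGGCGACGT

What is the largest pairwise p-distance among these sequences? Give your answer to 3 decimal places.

Pairwise Hamming distances:
  Seq1 vs Seq2: 6
  Seq1 vs Seq3: 2
  Seq1 vs Seq4: 1
  Seq2 vs Seq3: 8
  Seq2 vs Seq4: 6
  Seq3 vs Seq4: 3
The largest is 8 mismatches, between Seq2 and Seq3; p = 8/15 = 0.533.

0.533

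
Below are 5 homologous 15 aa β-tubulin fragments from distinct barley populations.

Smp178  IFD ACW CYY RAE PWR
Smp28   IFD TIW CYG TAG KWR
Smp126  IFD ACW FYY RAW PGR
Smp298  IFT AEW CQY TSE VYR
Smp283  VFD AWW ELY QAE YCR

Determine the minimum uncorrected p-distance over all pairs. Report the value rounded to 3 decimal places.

Pairwise Hamming distances:
  Smp178 vs Smp28: 6
  Smp178 vs Smp126: 3
  Smp178 vs Smp298: 7
  Smp178 vs Smp283: 7
  Smp28 vs Smp126: 8
  Smp28 vs Smp298: 9
  Smp28 vs Smp283: 10
  Smp126 vs Smp298: 9
  Smp126 vs Smp283: 8
  Smp298 vs Smp283: 9
The smallest is 3 mismatches, between Smp178 and Smp126; p = 3/15 = 0.200.

0.200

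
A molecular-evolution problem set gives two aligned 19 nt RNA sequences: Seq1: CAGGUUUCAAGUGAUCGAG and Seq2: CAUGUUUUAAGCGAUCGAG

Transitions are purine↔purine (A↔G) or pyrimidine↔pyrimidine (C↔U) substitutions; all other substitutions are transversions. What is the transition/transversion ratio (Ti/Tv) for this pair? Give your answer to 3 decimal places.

2.000

Mismatches occur at site 3 (G/U, transversion), site 8 (C/U, transition), site 12 (U/C, transition).
Of the 3 differences, 2 transitions and 1 transversion, so Ti/Tv = 2/1 = 2.000.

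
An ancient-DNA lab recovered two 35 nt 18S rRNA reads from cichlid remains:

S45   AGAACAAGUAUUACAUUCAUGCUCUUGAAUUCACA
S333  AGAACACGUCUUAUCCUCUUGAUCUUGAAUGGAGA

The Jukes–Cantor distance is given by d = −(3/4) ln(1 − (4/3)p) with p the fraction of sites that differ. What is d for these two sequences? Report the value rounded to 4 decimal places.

0.3597

Mismatches occur at site 7 (A↔C), site 10 (A↔C), site 14 (C↔U), site 15 (A↔C), site 16 (U↔C), site 19 (A↔U), site 22 (C↔A), site 31 (U↔G), site 32 (C↔G), site 34 (C↔G).
p = 10/35 = 0.285714.
d = −0.75 · ln(1 − (4/3)·0.285714) = −0.75 · ln(0.619048) = −0.75 · (-0.479572) = 0.3597.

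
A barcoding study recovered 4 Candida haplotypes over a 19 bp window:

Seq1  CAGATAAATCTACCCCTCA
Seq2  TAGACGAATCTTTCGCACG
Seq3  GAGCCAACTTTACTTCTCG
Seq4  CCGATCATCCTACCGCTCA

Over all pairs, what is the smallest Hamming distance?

Pairwise Hamming distances:
  Seq1 vs Seq2: 8
  Seq1 vs Seq3: 8
  Seq1 vs Seq4: 5
  Seq2 vs Seq3: 10
  Seq2 vs Seq4: 10
  Seq3 vs Seq4: 11
The smallest is 5, between Seq1 and Seq4.

5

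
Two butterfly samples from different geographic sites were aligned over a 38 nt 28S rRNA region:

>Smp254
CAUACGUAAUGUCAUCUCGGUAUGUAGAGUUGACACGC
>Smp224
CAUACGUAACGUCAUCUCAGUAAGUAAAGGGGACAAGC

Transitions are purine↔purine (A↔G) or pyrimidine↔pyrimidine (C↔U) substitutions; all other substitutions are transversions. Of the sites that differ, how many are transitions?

Differing sites — 10:U/C (Ti); 19:G/A (Ti); 23:U/A (Tv); 27:G/A (Ti); 30:U/G (Tv); 31:U/G (Tv); 36:C/A (Tv).
Of the 7 differences, 3 transitions and 4 transversions, so the answer is 3.

3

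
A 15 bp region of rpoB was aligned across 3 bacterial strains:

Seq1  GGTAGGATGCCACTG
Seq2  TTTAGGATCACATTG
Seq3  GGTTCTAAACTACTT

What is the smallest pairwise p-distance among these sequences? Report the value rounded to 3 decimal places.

Pairwise Hamming distances:
  Seq1 vs Seq2: 5
  Seq1 vs Seq3: 7
  Seq2 vs Seq3: 11
The smallest is 5 mismatches, between Seq1 and Seq2; p = 5/15 = 0.333.

0.333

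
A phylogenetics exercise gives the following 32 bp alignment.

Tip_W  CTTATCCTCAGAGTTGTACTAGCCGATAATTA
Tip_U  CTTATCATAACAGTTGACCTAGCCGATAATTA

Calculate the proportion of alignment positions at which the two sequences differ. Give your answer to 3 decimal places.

0.156

The sequences differ at positions 7 (C/A), 9 (C/A), 11 (G/C), 17 (T/A), 18 (A/C).
There are 5 differences over 32 sites, so p = 5/32 = 0.156.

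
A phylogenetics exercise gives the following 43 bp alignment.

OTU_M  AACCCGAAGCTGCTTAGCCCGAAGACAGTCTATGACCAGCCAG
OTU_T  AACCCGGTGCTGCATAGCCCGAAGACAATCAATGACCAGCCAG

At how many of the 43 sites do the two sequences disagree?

5

Differing sites — 7:A/G; 8:A/T; 14:T/A; 28:G/A; 31:T/A.
That gives 5 mismatches out of 43 aligned sites, so the Hamming distance is 5.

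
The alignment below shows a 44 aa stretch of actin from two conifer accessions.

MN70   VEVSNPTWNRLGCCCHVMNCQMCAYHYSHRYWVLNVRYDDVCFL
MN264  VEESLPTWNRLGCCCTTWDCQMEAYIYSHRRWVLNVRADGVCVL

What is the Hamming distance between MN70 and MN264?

Mismatches occur at site 3 (V↔E), site 5 (N↔L), site 16 (H↔T), site 17 (V↔T), site 18 (M↔W), site 19 (N↔D), site 23 (C↔E), site 26 (H↔I), site 31 (Y↔R), site 38 (Y↔A), site 40 (D↔G), site 43 (F↔V).
That gives 12 mismatches out of 44 aligned sites, so the Hamming distance is 12.

12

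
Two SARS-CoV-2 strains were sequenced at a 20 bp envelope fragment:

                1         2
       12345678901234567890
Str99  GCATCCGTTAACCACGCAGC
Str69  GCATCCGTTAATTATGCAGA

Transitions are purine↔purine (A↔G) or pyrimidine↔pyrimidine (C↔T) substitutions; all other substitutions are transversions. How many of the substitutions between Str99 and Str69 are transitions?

3

The sequences differ at positions 12 (C/T, transition), 13 (C/T, transition), 15 (C/T, transition), 20 (C/A, transversion).
Of the 4 differences, 3 transitions and 1 transversion, so the answer is 3.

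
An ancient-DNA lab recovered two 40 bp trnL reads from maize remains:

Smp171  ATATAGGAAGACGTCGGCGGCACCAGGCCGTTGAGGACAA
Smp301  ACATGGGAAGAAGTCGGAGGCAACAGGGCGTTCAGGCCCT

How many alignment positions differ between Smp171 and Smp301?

Mismatches occur at site 2 (T/C), site 5 (A/G), site 12 (C/A), site 18 (C/A), site 23 (C/A), site 28 (C/G), site 33 (G/C), site 37 (A/C), site 39 (A/C), site 40 (A/T).
That gives 10 mismatches out of 40 aligned sites, so the Hamming distance is 10.

10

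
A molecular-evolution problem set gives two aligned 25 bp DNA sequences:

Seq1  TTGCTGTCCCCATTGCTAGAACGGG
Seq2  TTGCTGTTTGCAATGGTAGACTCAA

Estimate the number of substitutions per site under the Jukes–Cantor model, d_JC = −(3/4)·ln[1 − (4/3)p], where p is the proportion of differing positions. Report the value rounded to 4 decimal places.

0.5716

The sequences differ at positions 8 (C/T), 9 (C/T), 10 (C/G), 13 (T/A), 16 (C/G), 21 (A/C), 22 (C/T), 23 (G/C), 24 (G/A), 25 (G/A).
p = 10/25 = 0.400000.
d = −0.75 · ln(1 − (4/3)·0.400000) = −0.75 · ln(0.466667) = −0.75 · (-0.762139) = 0.5716.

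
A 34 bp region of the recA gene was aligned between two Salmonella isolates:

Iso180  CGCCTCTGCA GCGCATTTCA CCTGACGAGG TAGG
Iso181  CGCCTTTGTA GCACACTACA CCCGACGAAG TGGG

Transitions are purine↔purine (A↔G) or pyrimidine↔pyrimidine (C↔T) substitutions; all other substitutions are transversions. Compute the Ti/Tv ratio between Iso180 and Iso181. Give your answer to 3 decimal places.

The sequences differ at positions 6 (C/T, transition), 9 (C/T, transition), 13 (G/A, transition), 16 (T/C, transition), 18 (T/A, transversion), 23 (T/C, transition), 29 (G/A, transition), 32 (A/G, transition).
Of the 8 differences, 7 transitions and 1 transversion, so Ti/Tv = 7/1 = 7.000.

7.000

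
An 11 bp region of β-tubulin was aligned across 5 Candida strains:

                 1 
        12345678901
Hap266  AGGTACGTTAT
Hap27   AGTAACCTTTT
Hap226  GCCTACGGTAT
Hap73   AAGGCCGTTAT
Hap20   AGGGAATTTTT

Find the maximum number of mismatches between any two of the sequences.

Pairwise Hamming distances:
  Hap266 vs Hap27: 4
  Hap266 vs Hap226: 4
  Hap266 vs Hap73: 3
  Hap266 vs Hap20: 4
  Hap27 vs Hap226: 7
  Hap27 vs Hap73: 6
  Hap27 vs Hap20: 4
  Hap226 vs Hap73: 6
  Hap226 vs Hap20: 8
  Hap73 vs Hap20: 5
The largest is 8, between Hap226 and Hap20.

8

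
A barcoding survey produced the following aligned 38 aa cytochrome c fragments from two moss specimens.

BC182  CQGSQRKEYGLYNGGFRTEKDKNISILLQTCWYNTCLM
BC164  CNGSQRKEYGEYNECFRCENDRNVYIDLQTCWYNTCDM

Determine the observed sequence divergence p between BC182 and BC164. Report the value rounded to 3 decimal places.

0.289

Differing sites — 2:Q/N; 11:L/E; 14:G/E; 15:G/C; 18:T/C; 20:K/N; 22:K/R; 24:I/V; 25:S/Y; 27:L/D; 37:L/D.
There are 11 differences over 38 sites, so p = 11/38 = 0.289.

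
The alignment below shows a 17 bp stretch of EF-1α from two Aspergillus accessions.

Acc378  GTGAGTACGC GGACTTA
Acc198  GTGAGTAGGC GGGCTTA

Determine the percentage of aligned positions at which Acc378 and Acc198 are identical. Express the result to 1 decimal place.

The sequences differ at positions 8 (C/G), 13 (A/G).
15 of the 17 sites match, so the percent identity is 15/17 × 100 = 88.2%.

88.2%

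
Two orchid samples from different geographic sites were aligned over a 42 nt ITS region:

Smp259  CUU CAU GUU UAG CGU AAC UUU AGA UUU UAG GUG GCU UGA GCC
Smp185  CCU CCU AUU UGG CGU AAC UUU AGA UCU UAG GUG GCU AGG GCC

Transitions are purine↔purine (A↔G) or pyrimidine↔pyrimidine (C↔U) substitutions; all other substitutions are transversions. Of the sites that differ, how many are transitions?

5

The sequences differ at positions 2 (U/C, transition), 5 (A/C, transversion), 7 (G/A, transition), 11 (A/G, transition), 26 (U/C, transition), 37 (U/A, transversion), 39 (A/G, transition).
Of the 7 differences, 5 transitions and 2 transversions, so the answer is 5.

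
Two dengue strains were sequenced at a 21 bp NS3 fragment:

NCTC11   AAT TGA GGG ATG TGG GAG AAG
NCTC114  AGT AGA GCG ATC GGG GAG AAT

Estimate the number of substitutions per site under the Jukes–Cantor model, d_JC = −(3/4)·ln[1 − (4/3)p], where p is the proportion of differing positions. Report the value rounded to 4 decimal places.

0.3597

Mismatches occur at site 2 (A/G), site 4 (T/A), site 8 (G/C), site 12 (G/C), site 13 (T/G), site 21 (G/T).
p = 6/21 = 0.285714.
d = −0.75 · ln(1 − (4/3)·0.285714) = −0.75 · ln(0.619048) = −0.75 · (-0.479572) = 0.3597.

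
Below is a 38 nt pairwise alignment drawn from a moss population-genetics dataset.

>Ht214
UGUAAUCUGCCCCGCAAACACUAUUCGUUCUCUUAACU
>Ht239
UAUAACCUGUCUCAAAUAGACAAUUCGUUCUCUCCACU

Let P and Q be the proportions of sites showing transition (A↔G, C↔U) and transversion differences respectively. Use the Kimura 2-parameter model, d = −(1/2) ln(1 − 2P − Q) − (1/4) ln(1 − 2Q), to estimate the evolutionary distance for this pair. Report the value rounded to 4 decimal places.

0.3729

The sequences differ at positions 2 (G/A, transition), 6 (U/C, transition), 10 (C/U, transition), 12 (C/U, transition), 14 (G/A, transition), 15 (C/A, transversion), 17 (A/U, transversion), 19 (C/G, transversion), 22 (U/A, transversion), 34 (U/C, transition), 35 (A/C, transversion).
Of the 11 differences, 6 transitions and 5 transversions over 38 sites: P = 6/38 = 0.157895, Q = 5/38 = 0.131579.
d = −0.5·ln(0.552631) − 0.25·ln(0.736842) = −0.5·(-0.593065) − 0.25·(-0.305382) = 0.3729.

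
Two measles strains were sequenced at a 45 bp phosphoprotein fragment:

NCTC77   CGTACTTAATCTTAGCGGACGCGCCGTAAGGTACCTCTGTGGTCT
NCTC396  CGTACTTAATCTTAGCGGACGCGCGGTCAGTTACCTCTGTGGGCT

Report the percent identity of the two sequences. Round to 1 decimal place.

The sequences differ at positions 25 (C/G), 28 (A/C), 31 (G/T), 43 (T/G).
41 of the 45 sites match, so the percent identity is 41/45 × 100 = 91.1%.

91.1%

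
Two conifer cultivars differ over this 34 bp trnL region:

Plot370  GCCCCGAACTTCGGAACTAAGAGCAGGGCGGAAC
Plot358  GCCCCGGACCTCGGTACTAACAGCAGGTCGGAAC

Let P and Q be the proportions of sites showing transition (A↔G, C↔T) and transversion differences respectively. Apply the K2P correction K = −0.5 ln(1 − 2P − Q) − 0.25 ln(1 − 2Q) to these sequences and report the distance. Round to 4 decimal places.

The sequences differ at positions 7 (A/G, transition), 10 (T/C, transition), 15 (A/T, transversion), 21 (G/C, transversion), 28 (G/T, transversion).
Of the 5 differences, 2 transitions and 3 transversions over 34 sites: P = 2/34 = 0.058824, Q = 3/34 = 0.088235.
d = −0.5·ln(0.794117) − 0.25·ln(0.823530) = −0.5·(-0.230524) − 0.25·(-0.194155) = 0.1638.

0.1638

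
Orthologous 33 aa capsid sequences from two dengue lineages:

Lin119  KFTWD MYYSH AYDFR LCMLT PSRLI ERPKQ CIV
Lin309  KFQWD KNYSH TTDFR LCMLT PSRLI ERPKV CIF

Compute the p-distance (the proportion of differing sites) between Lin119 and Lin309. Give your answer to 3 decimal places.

Differing sites — 3:T/Q; 6:M/K; 7:Y/N; 11:A/T; 12:Y/T; 30:Q/V; 33:V/F.
There are 7 differences over 33 sites, so p = 7/33 = 0.212.

0.212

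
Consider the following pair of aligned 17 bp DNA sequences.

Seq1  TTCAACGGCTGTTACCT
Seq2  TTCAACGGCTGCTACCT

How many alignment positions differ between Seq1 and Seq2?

1

Differing sites — 12:T/C.
That gives 1 mismatch out of 17 aligned sites, so the Hamming distance is 1.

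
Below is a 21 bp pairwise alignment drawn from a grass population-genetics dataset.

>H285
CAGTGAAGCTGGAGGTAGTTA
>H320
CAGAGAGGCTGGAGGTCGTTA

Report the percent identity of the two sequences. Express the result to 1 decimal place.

85.7%

Differing sites — 4:T/A; 7:A/G; 17:A/C.
18 of the 21 sites match, so the percent identity is 18/21 × 100 = 85.7%.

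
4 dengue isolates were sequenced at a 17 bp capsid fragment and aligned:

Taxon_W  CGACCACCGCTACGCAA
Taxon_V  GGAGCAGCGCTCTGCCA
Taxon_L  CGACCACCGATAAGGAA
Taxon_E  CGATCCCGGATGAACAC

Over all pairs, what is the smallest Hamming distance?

Pairwise Hamming distances:
  Taxon_W vs Taxon_V: 6
  Taxon_W vs Taxon_L: 3
  Taxon_W vs Taxon_E: 8
  Taxon_V vs Taxon_L: 8
  Taxon_V vs Taxon_E: 11
  Taxon_L vs Taxon_E: 7
The smallest is 3, between Taxon_W and Taxon_L.

3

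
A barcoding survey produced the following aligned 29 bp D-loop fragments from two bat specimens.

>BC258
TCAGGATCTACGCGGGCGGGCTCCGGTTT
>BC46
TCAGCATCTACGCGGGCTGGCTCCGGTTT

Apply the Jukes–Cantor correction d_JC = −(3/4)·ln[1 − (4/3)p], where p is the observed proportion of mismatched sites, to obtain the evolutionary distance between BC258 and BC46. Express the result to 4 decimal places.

0.0723

Differing sites — 5:G/C; 18:G/T.
p = 2/29 = 0.068966.
d = −0.75 · ln(1 − (4/3)·0.068966) = −0.75 · ln(0.908045) = −0.75 · (-0.096461) = 0.0723.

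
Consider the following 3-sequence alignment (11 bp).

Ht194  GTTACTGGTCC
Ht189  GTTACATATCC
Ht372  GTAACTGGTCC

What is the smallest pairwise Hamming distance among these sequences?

Pairwise Hamming distances:
  Ht194 vs Ht189: 3
  Ht194 vs Ht372: 1
  Ht189 vs Ht372: 4
The smallest is 1, between Ht194 and Ht372.

1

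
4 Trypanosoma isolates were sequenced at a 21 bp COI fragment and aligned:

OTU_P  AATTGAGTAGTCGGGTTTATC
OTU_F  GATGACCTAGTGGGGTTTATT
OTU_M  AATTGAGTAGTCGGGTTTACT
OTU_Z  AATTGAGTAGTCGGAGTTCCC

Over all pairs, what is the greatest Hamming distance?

11

Pairwise Hamming distances:
  OTU_P vs OTU_F: 7
  OTU_P vs OTU_M: 2
  OTU_P vs OTU_Z: 4
  OTU_F vs OTU_M: 7
  OTU_F vs OTU_Z: 11
  OTU_M vs OTU_Z: 4
The largest is 11, between OTU_F and OTU_Z.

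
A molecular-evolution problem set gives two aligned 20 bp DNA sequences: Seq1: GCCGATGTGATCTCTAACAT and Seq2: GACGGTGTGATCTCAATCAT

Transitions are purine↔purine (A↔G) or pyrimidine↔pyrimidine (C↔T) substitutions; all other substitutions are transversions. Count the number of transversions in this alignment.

3

The sequences differ at positions 2 (C/A, transversion), 5 (A/G, transition), 15 (T/A, transversion), 17 (A/T, transversion).
Of the 4 differences, 1 transition and 3 transversions, so the answer is 3.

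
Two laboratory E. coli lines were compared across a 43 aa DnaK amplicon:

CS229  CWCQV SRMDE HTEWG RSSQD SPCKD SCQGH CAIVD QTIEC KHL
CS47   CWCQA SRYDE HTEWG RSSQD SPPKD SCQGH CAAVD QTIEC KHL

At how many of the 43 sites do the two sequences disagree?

4

The sequences differ at positions 5 (V/A), 8 (M/Y), 23 (C/P), 33 (I/A).
That gives 4 mismatches out of 43 aligned sites, so the Hamming distance is 4.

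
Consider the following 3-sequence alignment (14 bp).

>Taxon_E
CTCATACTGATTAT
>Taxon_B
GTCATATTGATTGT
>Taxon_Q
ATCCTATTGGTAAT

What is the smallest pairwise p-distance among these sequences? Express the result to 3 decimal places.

0.214

Pairwise Hamming distances:
  Taxon_E vs Taxon_B: 3
  Taxon_E vs Taxon_Q: 5
  Taxon_B vs Taxon_Q: 5
The smallest is 3 mismatches, between Taxon_E and Taxon_B; p = 3/14 = 0.214.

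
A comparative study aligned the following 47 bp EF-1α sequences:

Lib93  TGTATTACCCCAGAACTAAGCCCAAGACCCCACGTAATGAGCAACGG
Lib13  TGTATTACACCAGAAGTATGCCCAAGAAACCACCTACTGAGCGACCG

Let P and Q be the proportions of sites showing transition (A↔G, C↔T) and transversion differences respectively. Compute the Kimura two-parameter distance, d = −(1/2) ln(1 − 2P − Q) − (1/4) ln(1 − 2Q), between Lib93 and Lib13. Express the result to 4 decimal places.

0.2237

Differing sites — 9:C/A (Tv); 16:C/G (Tv); 19:A/T (Tv); 28:C/A (Tv); 29:C/A (Tv); 34:G/C (Tv); 37:A/C (Tv); 43:A/G (Ti); 46:G/C (Tv).
Of the 9 differences, 1 transition and 8 transversions over 47 sites: P = 1/47 = 0.021277, Q = 8/47 = 0.170213.
d = −0.5·ln(0.787233) − 0.25·ln(0.659574) = −0.5·(-0.239231) − 0.25·(-0.416161) = 0.2237.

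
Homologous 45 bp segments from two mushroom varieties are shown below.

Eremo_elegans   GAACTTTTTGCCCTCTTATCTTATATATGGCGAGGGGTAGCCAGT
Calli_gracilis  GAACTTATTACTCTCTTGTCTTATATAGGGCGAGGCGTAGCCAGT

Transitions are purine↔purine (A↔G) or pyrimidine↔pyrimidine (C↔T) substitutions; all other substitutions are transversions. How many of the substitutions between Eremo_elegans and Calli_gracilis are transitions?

The sequences differ at positions 7 (T/A, transversion), 10 (G/A, transition), 12 (C/T, transition), 18 (A/G, transition), 28 (T/G, transversion), 36 (G/C, transversion).
Of the 6 differences, 3 transitions and 3 transversions, so the answer is 3.

3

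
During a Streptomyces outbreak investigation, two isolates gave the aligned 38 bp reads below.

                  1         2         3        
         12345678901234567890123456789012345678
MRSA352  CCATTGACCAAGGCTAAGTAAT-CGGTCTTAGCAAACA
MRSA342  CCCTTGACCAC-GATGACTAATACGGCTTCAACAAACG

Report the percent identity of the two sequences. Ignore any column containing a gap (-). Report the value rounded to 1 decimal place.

72.2%

Excluding the 2 gap columns leaves 36 comparable sites.
The sequences differ at positions 3 (A/C), 11 (A/C), 14 (C/A), 16 (A/G), 18 (G/C), 27 (T/C), 28 (C/T), 30 (T/C), 32 (G/A), 38 (A/G).
26 of the 36 comparable sites match, so the percent identity is 26/36 × 100 = 72.2%.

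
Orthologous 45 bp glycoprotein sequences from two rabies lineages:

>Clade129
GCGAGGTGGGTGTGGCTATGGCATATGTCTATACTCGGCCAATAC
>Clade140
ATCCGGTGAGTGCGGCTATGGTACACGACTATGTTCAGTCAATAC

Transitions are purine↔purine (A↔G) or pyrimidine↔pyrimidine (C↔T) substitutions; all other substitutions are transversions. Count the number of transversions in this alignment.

Mismatches occur at site 1 (G/A, transition), site 2 (C/T, transition), site 3 (G/C, transversion), site 4 (A/C, transversion), site 9 (G/A, transition), site 13 (T/C, transition), site 22 (C/T, transition), site 24 (T/C, transition), site 26 (T/C, transition), site 28 (T/A, transversion), site 33 (A/G, transition), site 34 (C/T, transition), site 37 (G/A, transition), site 39 (C/T, transition).
Of the 14 differences, 11 transitions and 3 transversions, so the answer is 3.

3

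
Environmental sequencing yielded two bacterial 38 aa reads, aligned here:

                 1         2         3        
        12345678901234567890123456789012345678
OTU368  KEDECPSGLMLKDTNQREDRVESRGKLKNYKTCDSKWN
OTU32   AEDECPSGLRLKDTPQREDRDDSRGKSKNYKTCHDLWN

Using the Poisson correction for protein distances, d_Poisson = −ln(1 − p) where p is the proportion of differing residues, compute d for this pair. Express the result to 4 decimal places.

0.2703

Mismatches occur at site 1 (K→A), site 10 (M→R), site 15 (N→P), site 21 (V→D), site 22 (E→D), site 27 (L→S), site 34 (D→H), site 35 (S→D), site 36 (K→L).
p = 9/38 = 0.236842.
d = −ln(1 − 0.236842) = −ln(0.763158) = 0.2703.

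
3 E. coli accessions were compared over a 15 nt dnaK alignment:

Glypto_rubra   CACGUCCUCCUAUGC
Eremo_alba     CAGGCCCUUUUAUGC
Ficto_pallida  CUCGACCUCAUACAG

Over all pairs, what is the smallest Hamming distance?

Pairwise Hamming distances:
  Glypto_rubra vs Eremo_alba: 4
  Glypto_rubra vs Ficto_pallida: 6
  Eremo_alba vs Ficto_pallida: 8
The smallest is 4, between Glypto_rubra and Eremo_alba.

4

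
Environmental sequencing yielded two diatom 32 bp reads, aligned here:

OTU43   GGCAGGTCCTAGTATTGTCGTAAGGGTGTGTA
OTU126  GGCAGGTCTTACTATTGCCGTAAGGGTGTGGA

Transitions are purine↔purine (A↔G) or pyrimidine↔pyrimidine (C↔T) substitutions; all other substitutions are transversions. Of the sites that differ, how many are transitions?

Differing sites — 9:C/T (Ti); 12:G/C (Tv); 18:T/C (Ti); 31:T/G (Tv).
Of the 4 differences, 2 transitions and 2 transversions, so the answer is 2.

2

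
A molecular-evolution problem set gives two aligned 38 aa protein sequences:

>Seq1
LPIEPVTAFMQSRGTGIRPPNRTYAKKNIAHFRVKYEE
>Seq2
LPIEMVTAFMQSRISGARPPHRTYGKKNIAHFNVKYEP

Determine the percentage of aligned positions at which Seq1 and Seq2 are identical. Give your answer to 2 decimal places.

The sequences differ at positions 5 (P/M), 14 (G/I), 15 (T/S), 17 (I/A), 21 (N/H), 25 (A/G), 33 (R/N), 38 (E/P).
30 of the 38 sites match, so the percent identity is 30/38 × 100 = 78.95%.

78.95%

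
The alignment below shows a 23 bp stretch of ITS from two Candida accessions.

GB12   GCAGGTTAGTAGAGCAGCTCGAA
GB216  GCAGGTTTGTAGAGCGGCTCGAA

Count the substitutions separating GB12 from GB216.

2

Mismatches occur at site 8 (A/T), site 16 (A/G).
That gives 2 mismatches out of 23 aligned sites, so the Hamming distance is 2.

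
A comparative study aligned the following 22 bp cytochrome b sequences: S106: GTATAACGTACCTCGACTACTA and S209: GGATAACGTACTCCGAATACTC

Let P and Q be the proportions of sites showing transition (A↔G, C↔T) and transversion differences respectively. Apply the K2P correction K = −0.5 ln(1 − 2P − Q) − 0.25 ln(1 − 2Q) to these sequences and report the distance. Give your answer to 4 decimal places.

0.2711

Differing sites — 2:T/G (Tv); 12:C/T (Ti); 13:T/C (Ti); 17:C/A (Tv); 22:A/C (Tv).
Of the 5 differences, 2 transitions and 3 transversions over 22 sites: P = 2/22 = 0.090909, Q = 3/22 = 0.136364.
d = −0.5·ln(0.681818) − 0.25·ln(0.727272) = −0.5·(-0.382993) − 0.25·(-0.318455) = 0.2711.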